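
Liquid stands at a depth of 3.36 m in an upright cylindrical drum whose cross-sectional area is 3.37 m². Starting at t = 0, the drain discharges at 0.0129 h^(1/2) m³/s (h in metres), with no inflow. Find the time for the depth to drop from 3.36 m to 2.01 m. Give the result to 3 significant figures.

217 s

Volume balance on the tank: A dh/dt = −0.0129 √h.
∫ h^(−1/2) dh = −(0.0129/A) ∫ dt, giving 2√h = 2√h₀ − (0.0129/A) t.
t = 2A(√h₀ − √h)/0.0129 = 2·3.37·(√3.36 − √2.01)/0.0129
  = 6.7400 × (1.8330 − 1.4177) / 0.0129 = 216.98 s.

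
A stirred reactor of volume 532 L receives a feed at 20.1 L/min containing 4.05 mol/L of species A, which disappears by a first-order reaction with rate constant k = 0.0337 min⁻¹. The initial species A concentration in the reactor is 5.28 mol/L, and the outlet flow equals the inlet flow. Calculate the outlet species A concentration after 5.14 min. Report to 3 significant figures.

4.31 mol/L

Species balance: V dC/dt = Q C_in − Q C − k V C.
This is linear with rate a = Q/V + k = 0.071482 min⁻¹.
C_ss = Q C_in/(Q + kV) = 2.1406 mol/L; C(t) = C_ss + (C₀ − C_ss) e^(−a t).
C(5.14) = 2.1406 + (3.1394)·e^(−0.071482·5.14) = 2.1406 + (3.1394)·0.69252 = 4.3147 mol/L.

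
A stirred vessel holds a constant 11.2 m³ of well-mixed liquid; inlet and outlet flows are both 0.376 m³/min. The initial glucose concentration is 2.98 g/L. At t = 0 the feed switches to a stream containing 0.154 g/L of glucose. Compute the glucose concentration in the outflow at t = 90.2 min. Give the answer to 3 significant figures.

Transient balance on the dissolved component: V dC/dt = Q(C_in − C).
Time constant τ = V/Q = 11.2/0.376 = 29.787 min.
Integrating: C(t) = C_in + (C₀ − C_in) e^(−t/τ).
C(90.2) = 0.154 + (2.98 − 0.154)·e^(−90.2/29.787) = 0.154 + (2.8260)·0.048405 = 0.29079 g/L.

0.291 g/L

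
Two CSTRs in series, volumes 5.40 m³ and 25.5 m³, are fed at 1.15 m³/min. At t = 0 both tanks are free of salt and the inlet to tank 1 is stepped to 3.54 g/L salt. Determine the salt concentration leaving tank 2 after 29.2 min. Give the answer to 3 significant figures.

Time constants: τᵢ = Vᵢ/Q for each well-mixed tank.
τ₁ = 5.40/1.15 = 4.6957 min; τ₂ = 25.5/1.15 = 22.174 min.
Solving the cascade with C₁(0)=C₂(0)=0 gives C₂(t) = C_in[1 − (τ₁ e^(−t/τ₁) − τ₂ e^(−t/τ₂))/(τ₁ − τ₂)].
At t = 29.2: e^(−t/τ₁) = 0.0019922, e^(−t/τ₂) = 0.26797.
C₂ = 3.54·[1 − (4.6957·0.0019922 − 22.174·0.26797)/(-17.478)] = 3.54·0.66057 = 2.3384 g/L.

2.34 g/L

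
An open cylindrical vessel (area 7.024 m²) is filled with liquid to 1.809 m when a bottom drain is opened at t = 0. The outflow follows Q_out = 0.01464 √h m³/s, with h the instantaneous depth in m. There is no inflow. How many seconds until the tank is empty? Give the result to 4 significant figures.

1291 s

With no inflow, A dh/dt = −0.01464 √h.
∫ h^(−1/2) dh = −(0.01464/A) ∫ dt, giving 2√h = 2√h₀ − (0.01464/A) t.
Set h = 0: 2√h₀ = (0.01464/A) t_empty ⇒ t_empty = 2A√h₀/0.01464.
t_empty = 2·7.024·√1.809/0.01464 = 14.0480·1.34499/0.01464 = 1290.60 s.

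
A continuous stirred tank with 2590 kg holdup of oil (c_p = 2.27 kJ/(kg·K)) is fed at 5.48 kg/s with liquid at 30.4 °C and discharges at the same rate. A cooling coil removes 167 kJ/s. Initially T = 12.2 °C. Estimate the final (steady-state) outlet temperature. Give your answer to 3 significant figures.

17.0 °C

First-law balance (no shaft work): M c_p dT/dt = ṁ c_p (T_in − T) − 167.
At steady state dT/dt = 0 ⇒ T_ss = T_in − Q̇/(ṁ c_p) = 30.4 − 167/(5.48·2.27) = 16.975 °C.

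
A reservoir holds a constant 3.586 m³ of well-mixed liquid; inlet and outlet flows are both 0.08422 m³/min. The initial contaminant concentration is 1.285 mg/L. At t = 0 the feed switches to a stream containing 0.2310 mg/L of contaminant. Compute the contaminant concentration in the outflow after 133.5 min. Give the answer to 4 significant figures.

0.2768 mg/L

Mass balance on the solute (V constant): V dC/dt = Q(C_in − C).
Time constant τ = V/Q = 3.586/0.08422 = 42.5790 min.
Solution: C(t) = C_in + (C₀ − C_in) e^(−t/τ).
C(133.5) = 0.2310 + (1.285 − 0.2310)·e^(−133.5/42.5790) = 0.2310 + (1.05400)·0.0434845 = 0.276833 mg/L.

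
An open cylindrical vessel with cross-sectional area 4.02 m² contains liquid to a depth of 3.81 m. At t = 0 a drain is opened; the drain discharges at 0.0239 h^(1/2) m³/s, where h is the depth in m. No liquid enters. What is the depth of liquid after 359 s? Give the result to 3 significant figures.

A dh/dt = −Q_out = −0.0239 √h.
Separate and integrate: 2(√h − √h₀) = −(0.0239/A) t.
√h = √3.81 − 0.0239·359/(2·4.02) = 1.9519 − 1.0672 = 0.88475.
h = 0.88475² = 0.78277 m.

0.783 m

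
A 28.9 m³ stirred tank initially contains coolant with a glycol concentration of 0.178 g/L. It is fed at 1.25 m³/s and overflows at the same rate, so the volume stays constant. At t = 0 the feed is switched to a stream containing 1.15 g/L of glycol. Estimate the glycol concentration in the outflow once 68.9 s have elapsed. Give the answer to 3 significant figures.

1.10 g/L

Unsteady species balance (constant V, well mixed): V dC/dt = Q(C_in − C).
So dC/dt = (C_in − C)/τ with τ = V/Q = 28.9/1.25 = 23.120 s.
Solution: C(t) = C_in + (C₀ − C_in) e^(−t/τ).
C(68.9) = 1.15 + (0.178 − 1.15)·e^(−68.9/23.120) = 1.15 + (-0.97200)·0.050788 = 1.1006 g/L.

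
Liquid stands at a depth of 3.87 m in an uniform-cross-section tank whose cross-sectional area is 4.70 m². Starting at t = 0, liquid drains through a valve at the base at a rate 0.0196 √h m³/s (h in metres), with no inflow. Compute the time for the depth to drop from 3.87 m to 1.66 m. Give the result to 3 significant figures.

With no inflow, A dh/dt = −0.0196 √h.
This is separable: 2 d(√h)/dt = −0.0196/A, so √h = √h₀ − (0.0196/(2A)) t.
t = 2A(√h₀ − √h)/0.0196 = 2·4.70·(√3.87 − √1.66)/0.0196
  = 9.4000 × (1.9672 − 1.2884) / 0.0196 = 325.56 s.

326 s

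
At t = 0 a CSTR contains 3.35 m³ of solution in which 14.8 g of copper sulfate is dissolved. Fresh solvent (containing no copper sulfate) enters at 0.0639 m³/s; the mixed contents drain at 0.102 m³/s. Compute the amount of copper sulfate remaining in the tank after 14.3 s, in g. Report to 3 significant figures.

9.20 g

Total volume: dV/dt = Q_in − Q_out = -0.038100 m³/s, so V(t) = 3.35 − 0.038100 t and V(14.3) = 2.8052 m³.
No copper sulfate enters, so dm/dt = −Q_out · (m/V).
dm/m = −Q_out dt/(V₀ − 0.038100 t); integrating gives ln(m/m₀) = −(Q_out/(Q_in−Q_out)) ln(V/V₀).
m = m₀ (V₀/V)^(Q_out/(Q_in−Q_out)) = 14.8 × (3.35/2.8052)^(-2.6772) = 9.2022 g.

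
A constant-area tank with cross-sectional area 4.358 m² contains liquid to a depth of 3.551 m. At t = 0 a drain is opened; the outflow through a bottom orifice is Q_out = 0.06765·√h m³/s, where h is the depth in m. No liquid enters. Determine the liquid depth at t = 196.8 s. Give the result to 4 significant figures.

With no inflow, A dh/dt = −0.06765 √h.
Separate and integrate: 2(√h − √h₀) = −(0.06765/A) t.
√h = √3.551 − 0.06765·196.8/(2·4.358) = 1.88441 − 1.52748 = 0.356929.
h = 0.356929² = 0.127398 m.

0.1274 m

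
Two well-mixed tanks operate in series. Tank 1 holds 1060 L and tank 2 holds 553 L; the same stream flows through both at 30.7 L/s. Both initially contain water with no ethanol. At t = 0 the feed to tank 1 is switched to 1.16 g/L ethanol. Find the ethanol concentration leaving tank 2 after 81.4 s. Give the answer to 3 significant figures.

Species balance on tank i: dCᵢ/dt = (Cᵢ₋₁ − Cᵢ)/τᵢ with τᵢ = Vᵢ/Q.
τ₁ = 1060/30.7 = 34.528 s; τ₂ = 553/30.7 = 18.013 s.
Solving the cascade with C₁(0)=C₂(0)=0 gives C₂(t) = C_in[1 − (τ₁ e^(−t/τ₁) − τ₂ e^(−t/τ₂))/(τ₁ − τ₂)].
At t = 81.4: e^(−t/τ₁) = 0.094654, e^(−t/τ₂) = 0.010900.
C₂ = 1.16·[1 − (34.528·0.094654 − 18.013·0.010900)/(16.515)] = 1.16·0.81399 = 0.94423 g/L.

0.944 g/L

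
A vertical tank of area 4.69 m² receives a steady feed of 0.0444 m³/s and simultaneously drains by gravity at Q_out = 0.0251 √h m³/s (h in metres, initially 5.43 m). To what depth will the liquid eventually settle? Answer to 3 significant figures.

3.13 m

Unsteady balance on liquid volume: A dh/dt = Q_in − 0.0251 √h. At steady state dh/dt = 0:
Q_in = 0.0251 √h_ss ⇒ √h_ss = 0.0444/0.0251 = 1.7689.
h_ss = 1.7689² = 3.1291 m. (Since h₀ = 5.43 m > h_ss, the level will fall toward this value.)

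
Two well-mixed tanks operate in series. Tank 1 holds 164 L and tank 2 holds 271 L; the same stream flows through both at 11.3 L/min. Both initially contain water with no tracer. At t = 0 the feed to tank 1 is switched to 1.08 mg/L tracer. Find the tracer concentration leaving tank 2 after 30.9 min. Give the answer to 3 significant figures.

0.523 mg/L

Species balance on tank i: dCᵢ/dt = (Cᵢ₋₁ − Cᵢ)/τᵢ with τᵢ = Vᵢ/Q.
τ₁ = 164/11.3 = 14.513 min; τ₂ = 271/11.3 = 23.982 min.
Tank 1: C₁ = C_in(1 − e^(−t/τ₁)). Tank 2 (τ₁ ≠ τ₂): C₂ = C_in[1 − (τ₁ e^(−t/τ₁) − τ₂ e^(−t/τ₂))/(τ₁ − τ₂)].
At t = 30.9: e^(−t/τ₁) = 0.11895, e^(−t/τ₂) = 0.27570.
C₂ = 1.08·[1 − (14.513·0.11895 − 23.982·0.27570)/(-9.4690)] = 1.08·0.48405 = 0.52277 mg/L.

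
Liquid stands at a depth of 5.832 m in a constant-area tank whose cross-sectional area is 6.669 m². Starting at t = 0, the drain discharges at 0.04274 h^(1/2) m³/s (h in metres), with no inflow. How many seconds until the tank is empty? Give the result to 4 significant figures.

753.6 s

Mass balance (ρ constant): A dh/dt = −0.04274 √h.
∫ h^(−1/2) dh = −(0.04274/A) ∫ dt, giving 2√h = 2√h₀ − (0.04274/A) t.
Tank is empty when √h = 0: t_empty = 2A√h₀/0.04274.
t_empty = 2·6.669·√5.832/0.04274 = 13.3380·2.41495/0.04274 = 753.642 s.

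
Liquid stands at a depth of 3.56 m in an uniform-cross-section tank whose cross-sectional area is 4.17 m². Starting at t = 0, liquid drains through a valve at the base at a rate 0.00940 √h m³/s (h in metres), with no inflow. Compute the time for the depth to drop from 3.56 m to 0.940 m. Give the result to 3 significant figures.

814 s

Volume balance on the tank: A dh/dt = −0.00940 √h.
∫ h^(−1/2) dh = −(0.00940/A) ∫ dt, giving 2√h = 2√h₀ − (0.00940/A) t.
t = 2A(√h₀ − √h)/0.00940 = 2·4.17·(√3.56 − √0.940)/0.00940
  = 8.3400 × (1.8868 − 0.96954) / 0.00940 = 813.82 s.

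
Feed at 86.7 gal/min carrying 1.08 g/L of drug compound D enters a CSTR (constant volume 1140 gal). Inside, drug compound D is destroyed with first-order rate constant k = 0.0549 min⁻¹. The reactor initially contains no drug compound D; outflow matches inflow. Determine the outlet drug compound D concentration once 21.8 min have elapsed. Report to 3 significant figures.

Accumulation = in − out − consumed: V dC/dt = Q C_in − Q C − k V C.
dC/dt = (Q/V) C_in − (Q/V + k) C; effective rate a = Q/V + k = 0.076053 + 0.0549 = 0.13095 min⁻¹.
C_ss = Q C_in/(Q + kV) = 0.62723 g/L; C(t) = C_ss + (C₀ − C_ss) e^(−a t).
C(21.8) = 0.62723 + (-0.62723)·e^(−0.13095·21.8) = 0.62723 + (-0.62723)·0.057569 = 0.59112 g/L.

0.591 g/L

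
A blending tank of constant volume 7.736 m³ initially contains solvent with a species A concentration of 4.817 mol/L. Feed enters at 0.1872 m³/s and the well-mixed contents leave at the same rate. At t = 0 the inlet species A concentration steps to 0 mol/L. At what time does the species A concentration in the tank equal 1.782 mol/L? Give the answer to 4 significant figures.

41.09 s

Transient balance on the dissolved component: V dC/dt = Q(C_in − C), so τ = V/Q = 41.3248 s.
C(t) = C_in + (C₀ − C_in) e^(−t/τ). Set C = 1.782 and solve for t:
e^(−t/τ) = (C − C_in)/(C₀ − C_in) = (1.782 − 0)/(4.817 − 0) = 0.369940
t = −τ ln(…) = 41.3248 × 0.994415 = 41.0940 s.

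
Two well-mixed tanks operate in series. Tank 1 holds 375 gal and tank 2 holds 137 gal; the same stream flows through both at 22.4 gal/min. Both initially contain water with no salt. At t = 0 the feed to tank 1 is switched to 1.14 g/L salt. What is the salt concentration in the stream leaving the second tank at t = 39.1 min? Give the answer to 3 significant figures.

Time constants: τᵢ = Vᵢ/Q for each well-mixed tank.
τ₁ = 375/22.4 = 16.741 min; τ₂ = 137/22.4 = 6.1161 min.
Tank 1: C₁ = C_in(1 − e^(−t/τ₁)). Tank 2 (τ₁ ≠ τ₂): C₂ = C_in[1 − (τ₁ e^(−t/τ₁) − τ₂ e^(−t/τ₂))/(τ₁ − τ₂)].
At t = 39.1: e^(−t/τ₁) = 0.096755, e^(−t/τ₂) = 0.0016732.
C₂ = 1.14·[1 − (16.741·0.096755 − 6.1161·0.0016732)/(10.625)] = 1.14·0.84851 = 0.96730 g/L.

0.967 g/L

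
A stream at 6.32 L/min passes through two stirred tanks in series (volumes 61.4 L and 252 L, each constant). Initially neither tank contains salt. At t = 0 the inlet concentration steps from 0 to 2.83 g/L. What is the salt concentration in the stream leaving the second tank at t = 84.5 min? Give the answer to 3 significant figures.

Species balance on tank i: dCᵢ/dt = (Cᵢ₋₁ − Cᵢ)/τᵢ with τᵢ = Vᵢ/Q.
τ₁ = 61.4/6.32 = 9.7152 min; τ₂ = 252/6.32 = 39.873 min.
Solving the cascade with C₁(0)=C₂(0)=0 gives C₂(t) = C_in[1 − (τ₁ e^(−t/τ₁) − τ₂ e^(−t/τ₂))/(τ₁ − τ₂)].
At t = 84.5: e^(−t/τ₁) = 0.00016697, e^(−t/τ₂) = 0.12013.
C₂ = 2.83·[1 − (9.7152·0.00016697 − 39.873·0.12013)/(-30.158)] = 2.83·0.84123 = 2.3807 g/L.

2.38 g/L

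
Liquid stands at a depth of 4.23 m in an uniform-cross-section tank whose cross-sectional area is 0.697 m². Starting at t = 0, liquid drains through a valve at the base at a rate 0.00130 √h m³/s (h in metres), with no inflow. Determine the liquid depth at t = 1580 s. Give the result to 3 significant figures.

Volume balance on the tank: A dh/dt = −0.00130 √h.
This is separable: 2 d(√h)/dt = −0.00130/A, so √h = √h₀ − (0.00130/(2A)) t.
√h = √4.23 − 0.00130·1580/(2·0.697) = 2.0567 − 1.4735 = 0.58324.
h = 0.58324² = 0.34017 m.

0.340 m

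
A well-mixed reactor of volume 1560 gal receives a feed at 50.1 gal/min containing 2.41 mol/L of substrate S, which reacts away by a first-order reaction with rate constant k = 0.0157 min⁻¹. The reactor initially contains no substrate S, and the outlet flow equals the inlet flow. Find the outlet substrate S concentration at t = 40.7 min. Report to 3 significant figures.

1.39 mol/L

Accumulation = in − out − consumed: V dC/dt = Q C_in − Q C − k V C.
dC/dt = (Q/V) C_in − (Q/V + k) C; effective rate a = Q/V + k = 0.032115 + 0.0157 = 0.047815 min⁻¹.
C_ss = Q C_in/(Q + kV) = 1.6187 mol/L; C(t) = C_ss + (C₀ − C_ss) e^(−a t).
C(40.7) = 1.6187 + (-1.6187)·e^(−0.047815·40.7) = 1.6187 + (-1.6187)·0.14283 = 1.3875 mol/L.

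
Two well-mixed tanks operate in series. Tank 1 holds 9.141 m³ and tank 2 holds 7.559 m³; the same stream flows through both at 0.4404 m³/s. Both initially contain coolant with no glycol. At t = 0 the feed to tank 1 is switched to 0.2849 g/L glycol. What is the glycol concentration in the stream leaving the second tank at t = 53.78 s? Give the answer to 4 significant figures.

Time constants: τᵢ = Vᵢ/Q for each well-mixed tank.
τ₁ = 9.141/0.4404 = 20.7561 s; τ₂ = 7.559/0.4404 = 17.1639 s.
Tank 1: C₁ = C_in(1 − e^(−t/τ₁)). Tank 2 (τ₁ ≠ τ₂): C₂ = C_in[1 − (τ₁ e^(−t/τ₁) − τ₂ e^(−t/τ₂))/(τ₁ − τ₂)].
At t = 53.78: e^(−t/τ₁) = 0.0749419, e^(−t/τ₂) = 0.0435732.
C₂ = 0.2849·[1 − (20.7561·0.0749419 − 17.1639·0.0435732)/(3.59219)] = 0.2849·0.775174 = 0.220847 g/L.

0.2208 g/L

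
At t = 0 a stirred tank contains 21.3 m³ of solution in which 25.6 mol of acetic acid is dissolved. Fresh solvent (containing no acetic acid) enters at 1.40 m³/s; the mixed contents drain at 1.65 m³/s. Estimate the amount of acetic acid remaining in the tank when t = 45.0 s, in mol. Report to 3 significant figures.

Total volume: dV/dt = Q_in − Q_out = -0.25000 m³/s, so V(t) = 21.3 − 0.25000 t and V(45.0) = 10.050 m³.
No acetic acid enters, so dm/dt = −Q_out · (m/V).
dm/m = −Q_out dt/(V₀ − 0.25000 t); integrating gives ln(m/m₀) = −(Q_out/(Q_in−Q_out)) ln(V/V₀).
m = m₀ (V₀/V)^(Q_out/(Q_in−Q_out)) = 25.6 × (21.3/10.050)^(-6.6000) = 0.17998 mol.

0.180 mol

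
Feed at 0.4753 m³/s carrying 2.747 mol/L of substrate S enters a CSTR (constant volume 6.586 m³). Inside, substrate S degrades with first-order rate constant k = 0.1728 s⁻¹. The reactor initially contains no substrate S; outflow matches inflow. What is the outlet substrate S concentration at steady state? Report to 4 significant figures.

0.8093 mol/L

V dC/dt = Q(C_in − C) − k V C.
Steady state (dC/dt = 0): C_ss = Q C_in/(Q + kV) = C_in/(1 + kV/Q).
C_ss = 0.4753·2.747/(0.4753 + 0.1728·6.586) = 1.30565/1.61336 = 0.809273 mol/L.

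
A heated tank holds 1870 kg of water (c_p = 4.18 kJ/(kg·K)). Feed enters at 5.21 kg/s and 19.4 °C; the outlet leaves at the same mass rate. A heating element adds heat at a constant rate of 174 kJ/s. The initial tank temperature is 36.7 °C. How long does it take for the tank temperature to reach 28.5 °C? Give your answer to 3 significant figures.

Energy balance: M c_p dT/dt = ṁ c_p (T_in − T) + 174.
τ = M/ṁ = 358.93 s; T_ss = T_in + Q̇/(ṁ c_p) = 27.390 °C.
T(t) = T_ss + (T₀ − T_ss) e^(−t/τ). Set T = 28.5:
e^(−t/τ) = (28.5 − 27.390)/(36.7 − 27.390) = 0.11925
t = −358.93 · ln(0.11925) = 763.28 s.

763 s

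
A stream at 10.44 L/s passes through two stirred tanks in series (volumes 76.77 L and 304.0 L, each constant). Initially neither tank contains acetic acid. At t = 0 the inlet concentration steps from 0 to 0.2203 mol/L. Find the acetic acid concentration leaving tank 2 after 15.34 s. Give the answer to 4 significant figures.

Each tank obeys Vᵢ dCᵢ/dt = Q(Cᵢ₋₁ − Cᵢ), so τᵢ = Vᵢ/Q.
τ₁ = 76.77/10.44 = 7.35345 s; τ₂ = 304.0/10.44 = 29.1188 s.
Tank 1: C₁ = C_in(1 − e^(−t/τ₁)). Tank 2 (τ₁ ≠ τ₂): C₂ = C_in[1 − (τ₁ e^(−t/τ₁) − τ₂ e^(−t/τ₂))/(τ₁ − τ₂)].
At t = 15.34: e^(−t/τ₁) = 0.124171, e^(−t/τ₂) = 0.590487.
C₂ = 0.2203·[1 − (7.35345·0.124171 − 29.1188·0.590487)/(-21.7653)] = 0.2203·0.251968 = 0.0555085 mol/L.

0.05551 mol/L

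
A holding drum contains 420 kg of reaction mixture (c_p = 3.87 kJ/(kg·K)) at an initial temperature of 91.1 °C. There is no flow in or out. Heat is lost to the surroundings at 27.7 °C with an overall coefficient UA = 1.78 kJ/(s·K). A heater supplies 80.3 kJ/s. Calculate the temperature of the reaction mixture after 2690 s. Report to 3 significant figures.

73.8 °C

Energy balance: M c_p dT/dt = −UA(T − T_amb) + Q̇.
dT/dt = (T_ss − T)/τ with T_ss = T_amb + Q̇/UA = 27.7 + 80.3/1.78 = 72.812 °C, τ = M c_p/UA = 420·3.87/1.78 = 913.15 s.
Solution: T(t) = T_ss + (T₀ − T_ss) e^(−t/τ).
T(2690) = 72.812 + (18.288)·0.052557 = 73.774 °C.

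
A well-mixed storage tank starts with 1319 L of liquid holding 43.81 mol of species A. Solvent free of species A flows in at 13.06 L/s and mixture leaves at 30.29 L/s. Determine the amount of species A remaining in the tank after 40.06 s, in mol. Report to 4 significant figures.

Total volume: dV/dt = Q_in − Q_out = -17.2300 L/s, so V(t) = 1319 − 17.2300 t and V(40.06) = 628.766 L.
Species balance (pure solvent in): dm/dt = −Q_out · m/V(t).
Separate: dm/m = −Q_out dt/V(t) ⇒ ln(m/m₀) = −(Q_out/(Q_in−Q_out)) ln(V/V₀).
m = m₀ (V₀/V)^(Q_out/(Q_in−Q_out)) = 43.81 × (1319/628.766)^(-1.75798) = 11.9106 mol.

11.91 mol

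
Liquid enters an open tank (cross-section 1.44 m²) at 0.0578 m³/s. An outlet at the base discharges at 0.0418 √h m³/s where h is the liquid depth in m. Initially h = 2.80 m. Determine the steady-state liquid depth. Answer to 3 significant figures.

1.91 m

Level balance: A dh/dt = 0.0578 − 0.0418 √h. Setting dh/dt = 0:
Q_in = 0.0418 √h_ss ⇒ √h_ss = 0.0578/0.0418 = 1.3828.
h_ss = 1.3828² = 1.9121 m. (Since h₀ = 2.80 m > h_ss, the level will fall toward this value.)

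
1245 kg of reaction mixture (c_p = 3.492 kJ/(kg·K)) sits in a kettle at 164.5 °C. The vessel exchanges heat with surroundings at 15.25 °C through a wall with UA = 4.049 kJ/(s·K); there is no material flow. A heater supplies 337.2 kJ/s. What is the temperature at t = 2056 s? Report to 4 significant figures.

Unsteady energy balance on the tank contents: M c_p dT/dt = −UA(T − T_amb) + Q̇.
dT/dt = (T_ss − T)/τ with T_ss = T_amb + Q̇/UA = 15.25 + 337.2/4.049 = 98.5298 °C, τ = M c_p/UA = 1245·3.492/4.049 = 1073.73 s.
Solution: T(t) = T_ss + (T₀ − T_ss) e^(−t/τ).
T(2056) = 98.5298 + (65.9702)·0.147369 = 108.252 °C.

108.3 °C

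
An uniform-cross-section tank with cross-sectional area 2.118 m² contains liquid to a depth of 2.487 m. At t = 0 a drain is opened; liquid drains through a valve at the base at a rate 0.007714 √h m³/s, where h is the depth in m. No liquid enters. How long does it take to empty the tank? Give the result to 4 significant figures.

866.0 s

Mass balance (ρ constant): A dh/dt = −0.007714 √h.
Separate and integrate: 2(√h − √h₀) = −(0.007714/A) t.
Tank is empty when √h = 0: t_empty = 2A√h₀/0.007714.
t_empty = 2·2.118·√2.487/0.007714 = 4.23600·1.57702/0.007714 = 865.993 s.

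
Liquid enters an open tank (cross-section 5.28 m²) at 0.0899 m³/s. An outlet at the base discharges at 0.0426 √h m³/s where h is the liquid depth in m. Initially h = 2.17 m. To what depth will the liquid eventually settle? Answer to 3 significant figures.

4.45 m

Level balance: A dh/dt = 0.0899 − 0.0426 √h. Setting dh/dt = 0:
Q_in = 0.0426 √h_ss ⇒ √h_ss = 0.0899/0.0426 = 2.1103.
h_ss = 2.1103² = 4.4535 m. (Since h₀ = 2.17 m < h_ss, the level will rise toward this value.)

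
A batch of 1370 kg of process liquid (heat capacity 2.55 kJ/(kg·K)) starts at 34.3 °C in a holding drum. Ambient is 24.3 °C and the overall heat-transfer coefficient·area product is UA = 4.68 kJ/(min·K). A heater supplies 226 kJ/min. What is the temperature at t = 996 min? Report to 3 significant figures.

Lumped-capacitance energy balance: M c_p dT/dt = UA(T_amb − T) + Q̇.
dT/dt = (T_ss − T)/τ with T_ss = T_amb + Q̇/UA = 24.3 + 226/4.68 = 72.591 °C, τ = M c_p/UA = 1370·2.55/4.68 = 746.47 min.
This is linear first-order; T(t) = T_ss + (T₀ − T_ss) e^(−t/τ).
T(996) = 72.591 + (-38.291)·0.26335 = 62.507 °C.

62.5 °C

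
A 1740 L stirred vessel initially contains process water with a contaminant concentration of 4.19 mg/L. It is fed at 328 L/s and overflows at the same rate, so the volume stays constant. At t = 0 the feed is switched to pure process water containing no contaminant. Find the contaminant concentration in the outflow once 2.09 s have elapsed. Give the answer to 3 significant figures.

Accumulation = in − out for the solute gives V dC/dt = Q(C_in − C).
Time constant τ = V/Q = 1740/328 = 5.3049 s.
Integrating: C(t) = C_in + (C₀ − C_in) e^(−t/τ).
C(2.09) = 0 + (4.19 − 0)·e^(−2.09/5.3049) = 0 + (4.1900)·0.67437 = 2.8256 mg/L.

2.83 mg/L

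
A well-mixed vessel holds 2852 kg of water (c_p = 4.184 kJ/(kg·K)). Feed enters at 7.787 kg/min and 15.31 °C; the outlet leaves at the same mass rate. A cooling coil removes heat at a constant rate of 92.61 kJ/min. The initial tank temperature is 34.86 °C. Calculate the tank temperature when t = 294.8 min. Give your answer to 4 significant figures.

22.48 °C

Unsteady energy balance on the tank contents: M c_p dT/dt = ṁ c_p (T_in − T) − 92.61.
Rearrange: dT/dt = (T_ss − T)/τ with τ = M/ṁ = 366.251 min and T_ss = T_in − Q̇/(ṁ c_p) = 12.4675 °C.
T approaches T_ss exponentially: T(t) = T_ss + (T₀ − T_ss) e^(−t/τ).
T(294.8) = 12.4675 + (22.3925)·e^(−294.8/366.251) = 12.4675 + (22.3925)·0.447127 = 22.4798 °C.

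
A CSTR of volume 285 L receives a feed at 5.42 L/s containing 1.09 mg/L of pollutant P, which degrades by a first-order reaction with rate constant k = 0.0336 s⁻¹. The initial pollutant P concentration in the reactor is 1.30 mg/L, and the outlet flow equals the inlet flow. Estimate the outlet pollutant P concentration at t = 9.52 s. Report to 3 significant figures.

0.943 mg/L

Species balance: V dC/dt = Q C_in − Q C − k V C.
dC/dt = (Q/V) C_in − (Q/V + k) C; effective rate a = Q/V + k = 0.019018 + 0.0336 = 0.052618 s⁻¹.
C_ss = Q C_in/(Q + kV) = 0.39396 mg/L; C(t) = C_ss + (C₀ − C_ss) e^(−a t).
C(9.52) = 0.39396 + (0.90604)·e^(−0.052618·9.52) = 0.39396 + (0.90604)·0.60597 = 0.94300 mg/L.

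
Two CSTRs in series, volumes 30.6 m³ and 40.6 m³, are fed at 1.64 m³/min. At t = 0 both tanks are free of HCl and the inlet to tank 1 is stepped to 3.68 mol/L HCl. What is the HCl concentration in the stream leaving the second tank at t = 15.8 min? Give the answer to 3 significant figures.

0.616 mol/L

Time constants: τᵢ = Vᵢ/Q for each well-mixed tank.
τ₁ = 30.6/1.64 = 18.659 min; τ₂ = 40.6/1.64 = 24.756 min.
Solving the cascade with C₁(0)=C₂(0)=0 gives C₂(t) = C_in[1 − (τ₁ e^(−t/τ₁) − τ₂ e^(−t/τ₂))/(τ₁ − τ₂)].
At t = 15.8: e^(−t/τ₁) = 0.42879, e^(−t/τ₂) = 0.52823.
C₂ = 3.68·[1 − (18.659·0.42879 − 24.756·0.52823)/(-6.0976)] = 3.68·0.16748 = 0.61632 mol/L.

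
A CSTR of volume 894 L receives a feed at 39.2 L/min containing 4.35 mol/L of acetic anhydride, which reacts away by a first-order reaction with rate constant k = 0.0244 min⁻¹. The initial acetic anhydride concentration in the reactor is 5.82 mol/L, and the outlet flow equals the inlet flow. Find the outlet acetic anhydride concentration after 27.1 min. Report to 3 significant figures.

Accumulation = in − out − consumed: V dC/dt = Q C_in − Q C − k V C.
This is linear with rate a = Q/V + k = 0.068248 min⁻¹.
C_ss = Q C_in/(Q + kV) = 2.7948 mol/L; C(t) = C_ss + (C₀ − C_ss) e^(−a t).
C(27.1) = 2.7948 + (3.0252)·e^(−0.068248·27.1) = 2.7948 + (3.0252)·0.15731 = 3.2707 mol/L.

3.27 mol/L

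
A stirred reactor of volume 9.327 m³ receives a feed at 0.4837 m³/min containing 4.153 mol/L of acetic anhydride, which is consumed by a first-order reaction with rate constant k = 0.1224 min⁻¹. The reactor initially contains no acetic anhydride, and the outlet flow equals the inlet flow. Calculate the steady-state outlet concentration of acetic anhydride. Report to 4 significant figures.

V dC/dt = Q(C_in − C) − k V C.
At steady state: 0 = Q C_in − (Q + kV) C_ss, so C_ss = Q C_in/(Q + kV).
C_ss = 0.4837·4.153/(0.4837 + 0.1224·9.327) = 2.00881/1.62532 = 1.23594 mol/L.

1.236 mol/L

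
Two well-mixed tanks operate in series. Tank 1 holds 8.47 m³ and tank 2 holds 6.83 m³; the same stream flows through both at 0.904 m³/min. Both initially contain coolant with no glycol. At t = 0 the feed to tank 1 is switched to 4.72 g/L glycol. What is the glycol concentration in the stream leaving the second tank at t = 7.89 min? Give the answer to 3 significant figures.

1.14 g/L

Time constants: τᵢ = Vᵢ/Q for each well-mixed tank.
τ₁ = 8.47/0.904 = 9.3695 min; τ₂ = 6.83/0.904 = 7.5553 min.
Solving the cascade with C₁(0)=C₂(0)=0 gives C₂(t) = C_in[1 − (τ₁ e^(−t/τ₁) − τ₂ e^(−t/τ₂))/(τ₁ − τ₂)].
At t = 7.89: e^(−t/τ₁) = 0.43081, e^(−t/τ₂) = 0.35194.
C₂ = 4.72·[1 − (9.3695·0.43081 − 7.5553·0.35194)/(1.8142)] = 4.72·0.24074 = 1.1363 g/L.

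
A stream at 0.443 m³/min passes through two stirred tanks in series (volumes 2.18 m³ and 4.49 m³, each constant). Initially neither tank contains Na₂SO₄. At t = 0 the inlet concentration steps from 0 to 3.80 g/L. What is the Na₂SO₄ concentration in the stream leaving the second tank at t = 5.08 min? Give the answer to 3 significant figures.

Time constants: τᵢ = Vᵢ/Q for each well-mixed tank.
τ₁ = 2.18/0.443 = 4.9210 min; τ₂ = 4.49/0.443 = 10.135 min.
Solving the cascade with C₁(0)=C₂(0)=0 gives C₂(t) = C_in[1 − (τ₁ e^(−t/τ₁) − τ₂ e^(−t/τ₂))/(τ₁ − τ₂)].
At t = 5.08: e^(−t/τ₁) = 0.35618, e^(−t/τ₂) = 0.60580.
C₂ = 3.80·[1 − (4.9210·0.35618 − 10.135·0.60580)/(-5.2144)] = 3.80·0.15864 = 0.60282 g/L.

0.603 g/L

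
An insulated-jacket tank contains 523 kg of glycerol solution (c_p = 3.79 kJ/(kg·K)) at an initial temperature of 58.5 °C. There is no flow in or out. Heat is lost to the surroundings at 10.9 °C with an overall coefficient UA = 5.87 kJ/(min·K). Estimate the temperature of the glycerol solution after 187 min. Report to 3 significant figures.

38.3 °C

Energy balance: M c_p dT/dt = −UA(T − T_amb).
dT/dt = (T_ss − T)/τ with T_ss = T_amb = 10.900 °C, τ = M c_p/UA = 523·3.79/5.87 = 337.68 min.
Integrating: T(t) = T_ss + (T₀ − T_ss) e^(−t/τ).
T(187) = 10.900 + (47.600)·0.57477 = 38.259 °C.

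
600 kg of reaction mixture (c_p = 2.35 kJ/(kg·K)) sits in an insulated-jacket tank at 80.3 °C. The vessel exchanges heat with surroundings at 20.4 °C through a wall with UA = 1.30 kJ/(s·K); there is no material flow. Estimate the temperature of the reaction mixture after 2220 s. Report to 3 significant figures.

28.1 °C

Unsteady energy balance on the tank contents: M c_p dT/dt = −UA(T − T_amb).
dT/dt = (T_ss − T)/τ with T_ss = T_amb = 20.400 °C, τ = M c_p/UA = 600·2.35/1.30 = 1084.6 s.
Solution: T(t) = T_ss + (T₀ − T_ss) e^(−t/τ).
T(2220) = 20.400 + (59.900)·0.12915 = 28.136 °C.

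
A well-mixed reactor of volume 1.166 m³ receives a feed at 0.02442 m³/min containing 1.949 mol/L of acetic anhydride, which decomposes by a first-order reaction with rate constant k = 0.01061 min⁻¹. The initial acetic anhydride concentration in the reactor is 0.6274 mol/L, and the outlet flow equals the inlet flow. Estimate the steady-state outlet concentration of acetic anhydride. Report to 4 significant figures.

Accumulation = in − out − consumed: V dC/dt = Q C_in − Q C − k V C.
At steady state: 0 = Q C_in − (Q + kV) C_ss, so C_ss = Q C_in/(Q + kV).
C_ss = 0.02442·1.949/(0.02442 + 0.01061·1.166) = 0.0475946/0.0367913 = 1.29364 mol/L.

1.294 mol/L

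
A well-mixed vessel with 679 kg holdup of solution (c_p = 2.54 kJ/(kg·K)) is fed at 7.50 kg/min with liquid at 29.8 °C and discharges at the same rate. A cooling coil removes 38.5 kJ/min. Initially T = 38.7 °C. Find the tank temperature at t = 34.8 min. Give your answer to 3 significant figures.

35.2 °C

Unsteady energy balance on the tank contents: M c_p dT/dt = ṁ c_p (T_in − T) − 38.5.
τ = M/ṁ = 90.533 min; T_ss = T_in − Q̇/(ṁ c_p) = 29.8 − 38.5/(7.50·2.54) = 27.779 °C.
This is linear first-order; T(t) = T_ss + (T₀ − T_ss) e^(−t/τ).
T(34.8) = 27.779 + (10.921)·e^(−34.8/90.533) = 27.779 + (10.921)·0.68087 = 35.215 °C.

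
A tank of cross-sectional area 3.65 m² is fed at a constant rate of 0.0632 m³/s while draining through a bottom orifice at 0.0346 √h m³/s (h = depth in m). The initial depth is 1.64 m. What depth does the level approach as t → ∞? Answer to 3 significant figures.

3.34 m

Accumulation of liquid (constant cross-section A): A dh/dt = Q_in − 0.0346 √h. At steady state dh/dt = 0:
Q_in = 0.0346 √h_ss ⇒ √h_ss = 0.0632/0.0346 = 1.8266.
h_ss = 1.8266² = 3.3364 m. (Since h₀ = 1.64 m < h_ss, the level will rise toward this value.)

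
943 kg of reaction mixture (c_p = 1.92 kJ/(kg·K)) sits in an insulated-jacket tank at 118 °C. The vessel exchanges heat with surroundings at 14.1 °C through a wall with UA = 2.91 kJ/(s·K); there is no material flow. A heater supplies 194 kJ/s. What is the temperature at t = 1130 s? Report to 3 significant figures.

M c_p dT/dt = −UA(T − T_amb) + Q̇.
dT/dt = (T_ss − T)/τ with T_ss = T_amb + Q̇/UA = 14.1 + 194/2.91 = 80.767 °C, τ = M c_p/UA = 943·1.92/2.91 = 622.19 s.
Solution: T(t) = T_ss + (T₀ − T_ss) e^(−t/τ).
T(1130) = 80.767 + (37.233)·0.16265 = 86.823 °C.

86.8 °C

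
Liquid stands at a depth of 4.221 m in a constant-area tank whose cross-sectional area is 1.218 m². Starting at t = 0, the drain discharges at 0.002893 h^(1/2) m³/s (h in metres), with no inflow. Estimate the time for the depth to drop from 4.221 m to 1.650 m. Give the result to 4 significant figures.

With no inflow, A dh/dt = −0.002893 √h.
This is separable: 2 d(√h)/dt = −0.002893/A, so √h = √h₀ − (0.002893/(2A)) t.
t = 2A(√h₀ − √h)/0.002893 = 2·1.218·(√4.221 − √1.650)/0.002893
  = 2.43600 × (2.05451 − 1.28452) / 0.002893 = 648.352 s.

648.4 s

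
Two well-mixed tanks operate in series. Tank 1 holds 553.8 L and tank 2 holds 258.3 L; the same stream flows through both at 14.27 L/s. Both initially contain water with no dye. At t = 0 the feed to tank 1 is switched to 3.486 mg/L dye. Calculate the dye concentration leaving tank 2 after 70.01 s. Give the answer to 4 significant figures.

2.474 mg/L

Each tank obeys Vᵢ dCᵢ/dt = Q(Cᵢ₋₁ − Cᵢ), so τᵢ = Vᵢ/Q.
τ₁ = 553.8/14.27 = 38.8087 s; τ₂ = 258.3/14.27 = 18.1009 s.
Tank 1: C₁ = C_in(1 − e^(−t/τ₁)). Tank 2 (τ₁ ≠ τ₂): C₂ = C_in[1 − (τ₁ e^(−t/τ₁) − τ₂ e^(−t/τ₂))/(τ₁ − τ₂)].
At t = 70.01: e^(−t/τ₁) = 0.164643, e^(−t/τ₂) = 0.0209051.
C₂ = 3.486·[1 − (38.8087·0.164643 − 18.1009·0.0209051)/(20.7078)] = 3.486·0.709715 = 2.47406 mg/L.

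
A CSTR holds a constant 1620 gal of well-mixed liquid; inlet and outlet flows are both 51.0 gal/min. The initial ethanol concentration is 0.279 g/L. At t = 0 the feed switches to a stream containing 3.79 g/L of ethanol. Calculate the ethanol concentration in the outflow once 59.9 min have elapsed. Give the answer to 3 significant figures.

3.26 g/L

Transient balance on the dissolved component: V dC/dt = Q(C_in − C).
Time constant τ = V/Q = 1620/51.0 = 31.765 min.
C approaches C_in exponentially: C(t) = C_in + (C₀ − C_in) e^(−t/τ).
C(59.9) = 3.79 + (0.279 − 3.79)·e^(−59.9/31.765) = 3.79 + (-3.5110)·0.15172 = 3.2573 g/L.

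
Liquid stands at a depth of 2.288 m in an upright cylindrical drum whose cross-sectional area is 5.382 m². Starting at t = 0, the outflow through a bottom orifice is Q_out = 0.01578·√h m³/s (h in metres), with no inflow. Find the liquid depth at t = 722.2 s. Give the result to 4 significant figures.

0.2060 m

With no inflow, A dh/dt = −0.01578 √h.
∫ h^(−1/2) dh = −(0.01578/A) ∫ dt, giving 2√h = 2√h₀ − (0.01578/A) t.
√h = √2.288 − 0.01578·722.2/(2·5.382) = 1.51261 − 1.05874 = 0.453870.
h = 0.453870² = 0.205998 m.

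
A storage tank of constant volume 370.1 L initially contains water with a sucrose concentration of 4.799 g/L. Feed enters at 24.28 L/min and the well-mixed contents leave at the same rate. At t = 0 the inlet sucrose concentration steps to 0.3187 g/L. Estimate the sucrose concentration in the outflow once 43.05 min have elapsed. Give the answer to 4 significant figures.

0.5846 g/L

Mass balance on the solute (V constant): V dC/dt = Q(C_in − C).
Time constant τ = V/Q = 370.1/24.28 = 15.2430 min.
Integrating: C(t) = C_in + (C₀ − C_in) e^(−t/τ).
C(43.05) = 0.3187 + (4.799 − 0.3187)·e^(−43.05/15.2430) = 0.3187 + (4.48030)·0.0593533 = 0.584621 g/L.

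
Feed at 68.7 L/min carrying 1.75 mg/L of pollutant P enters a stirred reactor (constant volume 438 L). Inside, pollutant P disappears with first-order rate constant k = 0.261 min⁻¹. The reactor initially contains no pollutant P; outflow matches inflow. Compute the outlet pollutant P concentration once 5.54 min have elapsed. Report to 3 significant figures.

0.592 mg/L

Species balance: V dC/dt = Q C_in − Q C − k V C.
This is linear with rate a = Q/V + k = 0.41785 min⁻¹.
C_ss = Q C_in/(Q + kV) = 0.65690 mg/L; C(t) = C_ss + (C₀ − C_ss) e^(−a t).
C(5.54) = 0.65690 + (-0.65690)·e^(−0.41785·5.54) = 0.65690 + (-0.65690)·0.098778 = 0.59202 mg/L.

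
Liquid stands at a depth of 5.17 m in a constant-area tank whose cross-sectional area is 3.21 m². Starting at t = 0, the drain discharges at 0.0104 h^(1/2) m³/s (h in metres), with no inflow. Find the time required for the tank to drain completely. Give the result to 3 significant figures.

1400 s

Unsteady balance on liquid volume: A dh/dt = −0.0104 √h.
This is separable: 2 d(√h)/dt = −0.0104/A, so √h = √h₀ − (0.0104/(2A)) t.
Set h = 0: 2√h₀ = (0.0104/A) t_empty ⇒ t_empty = 2A√h₀/0.0104.
t_empty = 2·3.21·√5.17/0.0104 = 6.4200·2.2738/0.0104 = 1403.6 s.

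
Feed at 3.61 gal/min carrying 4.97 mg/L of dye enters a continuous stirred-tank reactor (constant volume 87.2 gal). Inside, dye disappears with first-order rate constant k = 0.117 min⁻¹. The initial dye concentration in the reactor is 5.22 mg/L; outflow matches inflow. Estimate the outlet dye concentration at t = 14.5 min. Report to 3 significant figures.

1.69 mg/L

V dC/dt = Q(C_in − C) − k V C.
dC/dt = (Q/V) C_in − (Q/V + k) C; effective rate a = Q/V + k = 0.041399 + 0.117 = 0.15840 min⁻¹.
C_ss = Q C_in/(Q + kV) = 1.2990 mg/L; C(t) = C_ss + (C₀ − C_ss) e^(−a t).
C(14.5) = 1.2990 + (3.9210)·e^(−0.15840·14.5) = 1.2990 + (3.9210)·0.10058 = 1.6933 mg/L.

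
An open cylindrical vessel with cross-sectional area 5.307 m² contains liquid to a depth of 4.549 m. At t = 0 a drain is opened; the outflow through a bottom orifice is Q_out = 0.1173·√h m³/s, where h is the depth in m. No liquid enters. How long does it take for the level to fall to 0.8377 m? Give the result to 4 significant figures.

With no inflow, A dh/dt = −0.1173 √h.
Separate and integrate: 2(√h − √h₀) = −(0.1173/A) t.
t = 2A(√h₀ − √h)/0.1173 = 2·5.307·(√4.549 − √0.8377)/0.1173
  = 10.6140 × (2.13284 − 0.915260) / 0.1173 = 110.174 s.

110.2 s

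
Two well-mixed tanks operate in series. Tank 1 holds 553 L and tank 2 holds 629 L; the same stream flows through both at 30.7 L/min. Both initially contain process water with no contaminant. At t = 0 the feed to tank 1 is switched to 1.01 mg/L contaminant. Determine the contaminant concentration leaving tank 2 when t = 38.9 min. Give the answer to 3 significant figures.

Species balance on tank i: dCᵢ/dt = (Cᵢ₋₁ − Cᵢ)/τᵢ with τᵢ = Vᵢ/Q.
τ₁ = 553/30.7 = 18.013 min; τ₂ = 629/30.7 = 20.489 min.
Solving the cascade with C₁(0)=C₂(0)=0 gives C₂(t) = C_in[1 − (τ₁ e^(−t/τ₁) − τ₂ e^(−t/τ₂))/(τ₁ − τ₂)].
At t = 38.9: e^(−t/τ₁) = 0.11538, e^(−t/τ₂) = 0.14978.
C₂ = 1.01·[1 − (18.013·0.11538 − 20.489·0.14978)/(-2.4756)] = 1.01·0.59993 = 0.60593 mg/L.

0.606 mg/L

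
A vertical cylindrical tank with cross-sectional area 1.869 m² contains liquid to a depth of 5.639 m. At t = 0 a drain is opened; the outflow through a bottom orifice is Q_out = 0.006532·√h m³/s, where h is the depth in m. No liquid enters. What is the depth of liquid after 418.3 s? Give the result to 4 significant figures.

A dh/dt = −Q_out = −0.006532 √h.
This is separable: 2 d(√h)/dt = −0.006532/A, so √h = √h₀ − (0.006532/(2A)) t.
√h = √5.639 − 0.006532·418.3/(2·1.869) = 2.37466 − 0.730962 = 1.64370.
h = 1.64370² = 2.70174 m.

2.702 m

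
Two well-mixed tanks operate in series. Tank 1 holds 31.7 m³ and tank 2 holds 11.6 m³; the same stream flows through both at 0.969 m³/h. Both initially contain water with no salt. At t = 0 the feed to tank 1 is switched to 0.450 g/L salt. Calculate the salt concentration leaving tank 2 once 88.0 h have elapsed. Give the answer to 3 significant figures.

Each tank obeys Vᵢ dCᵢ/dt = Q(Cᵢ₋₁ − Cᵢ), so τᵢ = Vᵢ/Q.
τ₁ = 31.7/0.969 = 32.714 h; τ₂ = 11.6/0.969 = 11.971 h.
Solving the cascade with C₁(0)=C₂(0)=0 gives C₂(t) = C_in[1 − (τ₁ e^(−t/τ₁) − τ₂ e^(−t/τ₂))/(τ₁ − τ₂)].
At t = 88.0: e^(−t/τ₁) = 0.067883, e^(−t/τ₂) = 0.00064193.
C₂ = 0.450·[1 − (32.714·0.067883 − 11.971·0.00064193)/(20.743)] = 0.450·0.89331 = 0.40199 g/L.

0.402 g/L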